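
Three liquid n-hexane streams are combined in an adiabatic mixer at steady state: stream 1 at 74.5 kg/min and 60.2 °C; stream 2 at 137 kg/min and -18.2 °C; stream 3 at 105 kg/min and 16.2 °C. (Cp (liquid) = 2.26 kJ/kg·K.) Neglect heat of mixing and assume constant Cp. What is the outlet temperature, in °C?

Adiabatic, steady state ⇒ Σ ṁᵢCp,ᵢ(T_out − Tᵢ) = 0
T_out = Σ ṁᵢCp,ᵢTᵢ / Σ ṁᵢCp,ᵢ
      = 8345.1 / 715.29 = 11.667 °C

T_out = 11.7 °C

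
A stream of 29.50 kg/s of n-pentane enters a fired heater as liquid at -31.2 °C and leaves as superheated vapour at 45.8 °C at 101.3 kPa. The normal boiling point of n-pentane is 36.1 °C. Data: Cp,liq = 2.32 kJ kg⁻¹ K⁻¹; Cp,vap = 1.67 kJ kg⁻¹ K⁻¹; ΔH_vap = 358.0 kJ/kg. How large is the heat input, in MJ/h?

Q = 56300 MJ/h

liquid -31.2→36.1 °C: 156.14 kJ/kg
vaporisation at 36.1 °C: 358 kJ/kg
vapour 36.1→45.8 °C: 16.199 kJ/kg
Δh = 156.14 + 358 + 16.199 = 530.34 kJ/kg
Q = ṁ·Δh = 29.50 kg/s × 530.34 kJ/kg = 15645 kJ/s
|Q| = 15645 kW = 56322 MJ/h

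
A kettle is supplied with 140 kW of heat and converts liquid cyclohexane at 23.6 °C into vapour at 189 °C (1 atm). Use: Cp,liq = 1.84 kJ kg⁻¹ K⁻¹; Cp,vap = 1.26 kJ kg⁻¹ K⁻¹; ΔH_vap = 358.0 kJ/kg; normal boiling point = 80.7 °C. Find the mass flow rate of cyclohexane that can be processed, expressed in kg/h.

Δh = 1.84×(80.7−23.6) + 358.0 + 1.26×(189−80.7) = 599.52 kJ/kg
Q = 140 kW = 140 kJ/s = 504000 kJ/h
ṁ = Q/Δh = 504000 / 599.52 = 840.67 kg/h

ṁ = 841 kg/h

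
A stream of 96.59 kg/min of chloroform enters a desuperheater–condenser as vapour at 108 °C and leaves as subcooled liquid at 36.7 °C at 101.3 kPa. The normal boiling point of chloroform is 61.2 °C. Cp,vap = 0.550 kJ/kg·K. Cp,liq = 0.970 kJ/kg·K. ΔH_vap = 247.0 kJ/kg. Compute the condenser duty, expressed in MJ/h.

Q_c = 1720 MJ/h

vapour 108→61.2 °C: -25.74 kJ/kg
condensation at 61.2 °C: -247 kJ/kg
liquid 61.2→36.7 °C: -23.765 kJ/kg
Δh = -25.74 + -247 + -23.765 = -296.5 kJ/kg
Q = ṁ·Δh = 96.59 kg/min × -296.5 kJ/kg = -28639 kJ/min
|Q| = 477.32 kW = 1718.4 MJ/h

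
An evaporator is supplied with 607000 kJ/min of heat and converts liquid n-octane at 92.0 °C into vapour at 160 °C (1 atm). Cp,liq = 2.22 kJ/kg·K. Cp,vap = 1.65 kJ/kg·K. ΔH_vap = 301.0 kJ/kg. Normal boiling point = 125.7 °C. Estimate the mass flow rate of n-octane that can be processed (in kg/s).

Δh = 2.22×(125.7−92.0) + 301.0 + 1.65×(160−125.7) = 432.41 kJ/kg
Q = 607000 kJ/min = 10117 kJ/s = 10117 kJ/s
ṁ = Q/Δh = 10117 / 432.41 = 23.396 kg/s

ṁ = 23.4 kg/s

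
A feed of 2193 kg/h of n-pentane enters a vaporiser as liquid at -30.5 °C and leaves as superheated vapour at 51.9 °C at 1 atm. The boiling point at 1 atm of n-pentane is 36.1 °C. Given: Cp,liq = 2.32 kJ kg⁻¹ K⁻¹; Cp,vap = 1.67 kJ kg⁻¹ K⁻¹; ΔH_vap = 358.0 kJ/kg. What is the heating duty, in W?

liquid -30.5→36.1 °C: 154.51 kJ/kg
vaporisation at 36.1 °C: 358 kJ/kg
vapour 36.1→51.9 °C: 26.386 kJ/kg
Δh = 154.51 + 358 + 26.386 = 538.9 kJ/kg
Q = ṁ·Δh = 2193 kg/h × 538.9 kJ/kg = 1.1818e+06 kJ/h
|Q| = 328.28 kW = 328280 W

Q = 328000 W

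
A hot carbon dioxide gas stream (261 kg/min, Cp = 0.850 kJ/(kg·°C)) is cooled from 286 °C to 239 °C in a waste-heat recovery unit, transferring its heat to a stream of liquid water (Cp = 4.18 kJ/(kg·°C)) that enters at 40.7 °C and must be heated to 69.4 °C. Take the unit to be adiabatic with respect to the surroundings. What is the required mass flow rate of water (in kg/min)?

ṁ_c = 86.9 kg/min

Heat released by hot stream: Q = 261 × 0.850 × (286 − 239) = 10427 kJ/min
Energy balance on cold side (adiabatic exchanger): Q = ṁ_c·Cp_c·(T_c,out − T_c,in)
ṁ_c = 10427 / [4.18 × (69.4 − 40.7)] = 86.916 kg/min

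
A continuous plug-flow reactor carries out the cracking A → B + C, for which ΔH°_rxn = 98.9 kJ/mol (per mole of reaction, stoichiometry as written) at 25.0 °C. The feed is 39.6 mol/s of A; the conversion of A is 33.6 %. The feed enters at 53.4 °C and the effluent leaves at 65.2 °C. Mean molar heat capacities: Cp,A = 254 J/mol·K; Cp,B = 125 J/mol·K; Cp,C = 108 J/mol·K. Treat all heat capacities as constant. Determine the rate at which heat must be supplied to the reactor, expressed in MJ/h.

Extent of reaction ξ = 0.336 × 39.6 = 13.306 mol/s
Reaction term: ξ·ΔH°_rxn = 13.306 × 98.9 = 1315.9 kJ/s
Sensible, feed 53.4→25 °C: -285.66 kJ/s
Outlet flows (mol/s): A 26.294, B 13.306, C 13.306
Sensible, products 25→65.2 °C: 393.12 kJ/s
Q = ΔH = 1423.4 kJ/s = 1423.4 kW
Heat supplied = 5124.2 MJ/h

Q_in = 5120 MJ/h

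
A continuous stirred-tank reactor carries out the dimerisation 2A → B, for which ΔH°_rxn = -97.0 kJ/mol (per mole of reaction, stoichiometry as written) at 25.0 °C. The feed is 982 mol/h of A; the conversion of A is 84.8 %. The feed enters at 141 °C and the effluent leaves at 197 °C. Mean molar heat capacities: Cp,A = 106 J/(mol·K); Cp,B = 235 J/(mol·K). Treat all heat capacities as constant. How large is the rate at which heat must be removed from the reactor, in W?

Q_out = 9140 W

Extent of reaction ξ = 0.848 × 982 / 2 = 416.37 mol/h
Reaction term: ξ·ΔH°_rxn = 416.37 × -97.0 = -40388 kJ/h
Sensible, feed 141→25 °C: -12075 kJ/h
Outlet flows (mol/h): A 149.26, B 416.37
Sensible, products 25→197 °C: 19551 kJ/h
Q = ΔH = -32911 kJ/h = -9.1421 kW
Heat removed = 9142.1 W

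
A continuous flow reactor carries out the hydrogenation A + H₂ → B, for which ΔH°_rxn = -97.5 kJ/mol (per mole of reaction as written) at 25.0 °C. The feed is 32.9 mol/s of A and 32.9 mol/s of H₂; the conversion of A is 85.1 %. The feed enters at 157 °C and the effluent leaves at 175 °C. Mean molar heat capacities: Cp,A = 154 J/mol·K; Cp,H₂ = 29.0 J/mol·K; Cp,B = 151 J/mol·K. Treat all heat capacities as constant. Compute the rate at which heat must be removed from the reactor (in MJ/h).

Extent of reaction ξ = 0.851 × 32.9 = 27.998 mol/s
Reaction term: ξ·ΔH°_rxn = 27.998 × -97.5 = -2729.8 kJ/s
Sensible, feed 157→25 °C: -794.73 kJ/s
Outlet flows (mol/s): A 4.9021, H₂ 4.9021, B 27.998
Sensible, products 25→175 °C: 768.72 kJ/s
Q = ΔH = -2755.8 kJ/s = -2755.8 kW
Heat removed = 9920.9 MJ/h

Q_out = 9920 MJ/h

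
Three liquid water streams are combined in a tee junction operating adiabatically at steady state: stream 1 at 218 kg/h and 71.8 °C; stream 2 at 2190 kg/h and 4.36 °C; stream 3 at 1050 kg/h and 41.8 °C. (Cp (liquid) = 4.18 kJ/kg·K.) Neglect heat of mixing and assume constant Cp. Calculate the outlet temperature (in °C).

No heat crosses the boundary, so H_out = H_in.
Σ ṁᵢCp,ᵢTᵢ = 218×4.18×71.8 + 2190×4.18×4.36 + 1050×4.18×41.8 = 288800
Σ ṁᵢCp,ᵢ = 218×4.18 + 2190×4.18 + 1050×4.18 = 14454
T_out = 288800 / 14454 = 19.98 °C

T_out = 20.0 °C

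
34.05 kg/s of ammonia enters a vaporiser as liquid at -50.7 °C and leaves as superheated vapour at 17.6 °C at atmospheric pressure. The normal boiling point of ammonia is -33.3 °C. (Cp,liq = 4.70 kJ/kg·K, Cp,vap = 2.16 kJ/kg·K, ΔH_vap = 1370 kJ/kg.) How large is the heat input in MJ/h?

Q = 191000 MJ/h

liquid -50.7→-33.3 °C: 81.78 kJ/kg
vaporisation at -33.3 °C: 1370 kJ/kg
vapour -33.3→17.6 °C: 109.94 kJ/kg
Δh = 81.78 + 1370 + 109.94 = 1561.7 kJ/kg
Q = ṁ·Δh = 34.05 kg/s × 1561.7 kJ/kg = 53177 kJ/s
|Q| = 53177 kW = 191440 MJ/h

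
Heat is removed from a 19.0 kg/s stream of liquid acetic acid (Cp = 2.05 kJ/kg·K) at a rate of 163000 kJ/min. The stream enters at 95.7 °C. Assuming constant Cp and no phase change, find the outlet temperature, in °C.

Q = 163000 kJ/min = 2716.7 kJ/s
ΔT = Q/(ṁ·Cp) = 2716.7/(19.0×2.05) = 69.748 K
T_out = 95.7 − 69.748 = 25.952 °C

T_out = 26.0 °C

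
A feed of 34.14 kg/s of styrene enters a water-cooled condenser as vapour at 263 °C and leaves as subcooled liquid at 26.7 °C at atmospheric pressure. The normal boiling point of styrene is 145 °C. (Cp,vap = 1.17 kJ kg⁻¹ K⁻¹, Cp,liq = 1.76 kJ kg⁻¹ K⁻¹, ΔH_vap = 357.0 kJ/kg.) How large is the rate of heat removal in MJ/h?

vapour 263→145 °C: -138.06 kJ/kg
condensation at 145 °C: -357 kJ/kg
liquid 145→26.7 °C: -208.21 kJ/kg
Δh = -138.06 + -357 + -208.21 = -703.27 kJ/kg
Q = ṁ·Δh = 34.14 kg/s × -703.27 kJ/kg = -24010 kJ/s
|Q| = 24010 kW = 86434 MJ/h

Q_c = 86400 MJ/h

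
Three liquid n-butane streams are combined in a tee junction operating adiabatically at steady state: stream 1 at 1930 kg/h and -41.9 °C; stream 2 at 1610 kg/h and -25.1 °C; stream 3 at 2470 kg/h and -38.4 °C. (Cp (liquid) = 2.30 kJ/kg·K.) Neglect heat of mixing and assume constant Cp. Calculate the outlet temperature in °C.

Adiabatic, steady state ⇒ Σ ṁᵢCp,ᵢ(T_out − Tᵢ) = 0
T_out = Σ ṁᵢCp,ᵢTᵢ / Σ ṁᵢCp,ᵢ
      = -497090 / 13823 = -35.961 °C

T_out = -36.0 °C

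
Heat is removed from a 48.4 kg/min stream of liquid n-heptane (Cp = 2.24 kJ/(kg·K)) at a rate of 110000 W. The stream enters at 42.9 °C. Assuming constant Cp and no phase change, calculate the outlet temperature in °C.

Q = 110000 W = 6600 kJ/min
ΔT = Q/(ṁ·Cp) = 6600/(48.4×2.24) = 60.877 K
T_out = 42.9 − 60.877 = -17.977 °C

T_out = -18.0 °C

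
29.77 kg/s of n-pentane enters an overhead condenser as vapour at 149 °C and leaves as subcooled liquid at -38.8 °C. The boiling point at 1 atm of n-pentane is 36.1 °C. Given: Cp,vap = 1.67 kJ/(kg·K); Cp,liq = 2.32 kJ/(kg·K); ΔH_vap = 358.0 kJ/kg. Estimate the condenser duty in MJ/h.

Q_c = 77200 MJ/h

vapour 149→36.1 °C: -188.54 kJ/kg
condensation at 36.1 °C: -358 kJ/kg
liquid 36.1→-38.8 °C: -173.77 kJ/kg
Δh = -188.54 + -358 + -173.77 = -720.31 kJ/kg
Q = ṁ·Δh = 29.77 kg/s × -720.31 kJ/kg = -21444 kJ/s
|Q| = 21444 kW = 77197 MJ/h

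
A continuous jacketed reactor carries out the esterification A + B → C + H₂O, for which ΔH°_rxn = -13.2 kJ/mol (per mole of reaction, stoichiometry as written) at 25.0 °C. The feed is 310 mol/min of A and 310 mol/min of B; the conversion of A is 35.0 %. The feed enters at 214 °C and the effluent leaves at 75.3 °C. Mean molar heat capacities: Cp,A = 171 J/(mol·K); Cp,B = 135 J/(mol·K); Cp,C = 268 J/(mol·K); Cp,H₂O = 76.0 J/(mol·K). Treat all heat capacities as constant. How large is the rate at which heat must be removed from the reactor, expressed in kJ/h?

Extent of reaction ξ = 0.350 × 310 = 108.5 mol/min
Reaction term: ξ·ΔH°_rxn = 108.5 × -13.2 = -1432.2 kJ/min
Sensible, feed 214→25 °C: -17929 kJ/min
Outlet flows (mol/min): A 201.5, B 201.5, C 108.5, H₂O 108.5
Sensible, products 25→75.3 °C: 4978.8 kJ/min
Q = ΔH = -14382 kJ/min = -239.7 kW
Heat removed = 862910 kJ/h

Q_out = 863000 kJ/h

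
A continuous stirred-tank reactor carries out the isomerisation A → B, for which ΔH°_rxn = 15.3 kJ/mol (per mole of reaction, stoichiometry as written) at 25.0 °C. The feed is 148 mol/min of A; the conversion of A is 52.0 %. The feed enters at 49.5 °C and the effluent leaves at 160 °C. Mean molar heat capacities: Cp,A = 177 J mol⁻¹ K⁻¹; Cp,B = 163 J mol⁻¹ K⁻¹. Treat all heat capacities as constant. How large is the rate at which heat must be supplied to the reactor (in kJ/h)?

Extent of reaction ξ = 0.520 × 148 = 76.96 mol/min
Reaction term: ξ·ΔH°_rxn = 76.96 × 15.3 = 1177.5 kJ/min
Sensible, feed 49.5→25 °C: -641.8 kJ/min
Outlet flows (mol/min): A 71.04, B 76.96
Sensible, products 25→160 °C: 3391 kJ/min
Q = ΔH = 3926.7 kJ/min = 65.445 kW
Heat supplied = 235600 kJ/h

Q_in = 236000 kJ/h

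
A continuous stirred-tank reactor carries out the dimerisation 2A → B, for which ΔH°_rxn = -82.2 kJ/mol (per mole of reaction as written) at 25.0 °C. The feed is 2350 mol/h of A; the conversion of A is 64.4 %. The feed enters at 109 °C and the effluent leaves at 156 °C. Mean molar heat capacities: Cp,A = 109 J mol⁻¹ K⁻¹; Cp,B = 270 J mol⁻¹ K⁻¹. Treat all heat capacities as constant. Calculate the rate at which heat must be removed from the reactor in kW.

Q_out = 12.5 kW

Extent of reaction ξ = 0.644 × 2350 / 2 = 756.7 mol/h
Reaction term: ξ·ΔH°_rxn = 756.7 × -82.2 = -62201 kJ/h
Sensible, feed 109→25 °C: -21517 kJ/h
Outlet flows (mol/h): A 836.6, B 756.7
Sensible, products 25→156 °C: 38710 kJ/h
Q = ΔH = -45007 kJ/h = -12.502 kW
Heat removed = 12.502 kW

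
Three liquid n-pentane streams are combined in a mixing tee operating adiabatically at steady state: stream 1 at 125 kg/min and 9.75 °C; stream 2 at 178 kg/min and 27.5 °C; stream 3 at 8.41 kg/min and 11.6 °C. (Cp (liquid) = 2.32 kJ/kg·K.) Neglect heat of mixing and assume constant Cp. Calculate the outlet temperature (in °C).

Energy balance with Q = 0: Σ ṁᵢCp,ᵢ(T_out − Tᵢ) = 0
T_out = Σ ṁᵢCp,ᵢTᵢ / Σ ṁᵢCp,ᵢ
      = 14410 / 722.47 = 19.946 °C

T_out = 19.9 °C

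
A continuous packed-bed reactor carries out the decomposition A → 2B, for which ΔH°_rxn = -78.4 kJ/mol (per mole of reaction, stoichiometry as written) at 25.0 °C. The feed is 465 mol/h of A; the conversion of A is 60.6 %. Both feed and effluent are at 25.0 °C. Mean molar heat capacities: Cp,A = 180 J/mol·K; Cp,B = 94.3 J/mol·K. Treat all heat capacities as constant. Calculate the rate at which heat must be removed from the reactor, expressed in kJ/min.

Extent of reaction ξ = 0.606 × 465 = 281.79 mol/h
Reaction term: ξ·ΔH°_rxn = 281.79 × -78.4 = -22092 kJ/h
Q = ΔH = -22092 kJ/h = -6.1368 kW
Heat removed = 368.21 kJ/min

Q_out = 368 kJ/min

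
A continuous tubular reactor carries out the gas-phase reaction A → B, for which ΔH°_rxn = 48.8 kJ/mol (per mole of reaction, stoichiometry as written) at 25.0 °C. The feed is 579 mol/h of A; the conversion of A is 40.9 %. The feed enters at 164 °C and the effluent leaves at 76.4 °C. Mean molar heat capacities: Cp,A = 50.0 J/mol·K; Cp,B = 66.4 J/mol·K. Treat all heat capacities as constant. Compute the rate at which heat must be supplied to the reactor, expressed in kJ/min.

Extent of reaction ξ = 0.409 × 579 = 236.81 mol/h
Reaction term: ξ·ΔH°_rxn = 236.81 × 48.8 = 11556 kJ/h
Sensible, feed 164→25 °C: -4024.1 kJ/h
Outlet flows (mol/h): A 342.19, B 236.81
Sensible, products 25→76.4 °C: 1687.7 kJ/h
Q = ΔH = 9220 kJ/h = 2.5611 kW
Heat supplied = 153.67 kJ/min

Q_in = 154 kJ/min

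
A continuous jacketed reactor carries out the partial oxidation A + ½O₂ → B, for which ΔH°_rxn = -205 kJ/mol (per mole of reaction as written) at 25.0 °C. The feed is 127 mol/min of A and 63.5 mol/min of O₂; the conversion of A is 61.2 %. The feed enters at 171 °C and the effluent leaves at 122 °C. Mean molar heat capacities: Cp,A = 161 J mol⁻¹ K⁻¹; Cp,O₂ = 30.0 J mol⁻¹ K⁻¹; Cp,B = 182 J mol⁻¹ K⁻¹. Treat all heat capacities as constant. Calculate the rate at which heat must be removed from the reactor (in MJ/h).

Q_out = 1020 MJ/h

Extent of reaction ξ = 0.612 × 127 = 77.724 mol/min
Reaction term: ξ·ΔH°_rxn = 77.724 × -205 = -15933 kJ/min
Sensible, feed 171→25 °C: -3263.4 kJ/min
Outlet flows (mol/min): A 49.276, O₂ 24.638, B 77.724
Sensible, products 25→122 °C: 2213.4 kJ/min
Q = ΔH = -16983 kJ/min = -283.06 kW
Heat removed = 1019 MJ/h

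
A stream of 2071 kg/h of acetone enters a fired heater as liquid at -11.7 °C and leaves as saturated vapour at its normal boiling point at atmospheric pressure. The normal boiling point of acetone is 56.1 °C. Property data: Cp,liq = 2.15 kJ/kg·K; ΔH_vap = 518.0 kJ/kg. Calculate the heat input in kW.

liquid -11.7→56.1 °C: 145.77 kJ/kg
vaporisation at 56.1 °C: 518 kJ/kg
Δh = 145.77 + 518 = 663.77 kJ/kg
Q = ṁ·Δh = 2071 kg/h × 663.77 kJ/kg = 1.3747e+06 kJ/h
|Q| = 381.85 kW

Q = 382 kW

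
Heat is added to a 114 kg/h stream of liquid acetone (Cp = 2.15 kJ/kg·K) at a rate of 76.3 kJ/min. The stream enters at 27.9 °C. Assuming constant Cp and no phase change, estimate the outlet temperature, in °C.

Q = 76.3 kJ/min = 4578 kJ/h
ΔT = Q/(ṁ·Cp) = 4578/(114×2.15) = 18.678 K
T_out = 27.9 + 18.678 = 46.578 °C

T_out = 46.6 °C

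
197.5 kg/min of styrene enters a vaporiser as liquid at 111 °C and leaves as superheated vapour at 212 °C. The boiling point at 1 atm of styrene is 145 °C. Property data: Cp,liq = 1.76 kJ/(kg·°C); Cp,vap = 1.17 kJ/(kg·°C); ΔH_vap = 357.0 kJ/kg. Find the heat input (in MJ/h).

liquid 111→145 °C: 59.84 kJ/kg
vaporisation at 145 °C: 357 kJ/kg
vapour 145→212 °C: 78.39 kJ/kg
Δh = 59.84 + 357 + 78.39 = 495.23 kJ/kg
Q = ṁ·Δh = 197.5 kg/min × 495.23 kJ/kg = 97808 kJ/min
|Q| = 1630.1 kW = 5868.5 MJ/h

Q = 5870 MJ/h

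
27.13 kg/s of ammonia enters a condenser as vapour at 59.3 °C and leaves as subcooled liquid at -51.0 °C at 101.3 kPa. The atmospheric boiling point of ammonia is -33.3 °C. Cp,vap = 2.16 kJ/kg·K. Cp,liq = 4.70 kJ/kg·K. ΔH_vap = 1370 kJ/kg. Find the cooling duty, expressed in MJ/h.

vapour 59.3→-33.3 °C: -200.02 kJ/kg
condensation at -33.3 °C: -1370 kJ/kg
liquid -33.3→-51.0 °C: -83.19 kJ/kg
Δh = -200.02 + -1370 + -83.19 = -1653.2 kJ/kg
Q = ṁ·Δh = 27.13 kg/s × -1653.2 kJ/kg = -44851 kJ/s
|Q| = 44851 kW = 161470 MJ/h

Q_c = 161000 MJ/h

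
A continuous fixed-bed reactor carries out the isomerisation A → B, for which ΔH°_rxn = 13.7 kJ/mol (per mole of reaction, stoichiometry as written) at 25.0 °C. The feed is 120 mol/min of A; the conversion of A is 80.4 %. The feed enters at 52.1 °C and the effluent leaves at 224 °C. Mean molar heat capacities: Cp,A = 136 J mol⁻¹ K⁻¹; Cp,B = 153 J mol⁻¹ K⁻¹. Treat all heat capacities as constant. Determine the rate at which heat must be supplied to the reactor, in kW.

Q_in = 74.2 kW

Extent of reaction ξ = 0.804 × 120 = 96.48 mol/min
Reaction term: ξ·ΔH°_rxn = 96.48 × 13.7 = 1321.8 kJ/min
Sensible, feed 52.1→25 °C: -442.27 kJ/min
Outlet flows (mol/min): A 23.52, B 96.48
Sensible, products 25→224 °C: 3574.1 kJ/min
Q = ΔH = 4453.6 kJ/min = 74.226 kW
Heat supplied = 74.226 kW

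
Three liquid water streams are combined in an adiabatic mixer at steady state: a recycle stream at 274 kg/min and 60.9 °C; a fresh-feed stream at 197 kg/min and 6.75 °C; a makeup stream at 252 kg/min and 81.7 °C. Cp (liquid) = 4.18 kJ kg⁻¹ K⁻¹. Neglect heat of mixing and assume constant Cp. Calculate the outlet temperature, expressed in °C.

No heat crosses the boundary, so H_out = H_in.
T_out = Σ ṁᵢCp,ᵢTᵢ / Σ ṁᵢCp,ᵢ
      = 161370 / 3022.1 = 53.395 °C

T_out = 53.4 °C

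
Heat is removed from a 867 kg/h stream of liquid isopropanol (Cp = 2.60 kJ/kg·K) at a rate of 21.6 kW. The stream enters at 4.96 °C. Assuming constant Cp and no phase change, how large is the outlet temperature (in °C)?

T_out = -29.5 °C

Q = 21.6 kW = 77760 kJ/h
ΔT = Q/(ṁ·Cp) = 77760/(867×2.60) = 34.496 K
T_out = 4.96 − 34.496 = -29.536 °C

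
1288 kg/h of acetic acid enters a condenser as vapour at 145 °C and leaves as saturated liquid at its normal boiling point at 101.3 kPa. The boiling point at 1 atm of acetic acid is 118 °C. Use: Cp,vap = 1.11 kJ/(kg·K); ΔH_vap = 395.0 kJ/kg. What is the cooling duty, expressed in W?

Q_c = 152000 W

vapour 145→118 °C: -29.97 kJ/kg
condensation at 118 °C: -395 kJ/kg
Δh = -29.97 + -395 = -424.97 kJ/kg
Q = ṁ·Δh = 1288 kg/h × -424.97 kJ/kg = -547360 kJ/h
|Q| = 152.04 kW = 152040 W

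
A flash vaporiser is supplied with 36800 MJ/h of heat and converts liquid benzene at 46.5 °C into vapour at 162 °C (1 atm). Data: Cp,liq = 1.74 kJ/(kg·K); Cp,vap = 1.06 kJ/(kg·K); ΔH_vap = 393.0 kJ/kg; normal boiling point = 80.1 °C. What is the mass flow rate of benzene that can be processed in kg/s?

ṁ = 19.0 kg/s

Δh = 1.74×(80.1−46.5) + 393.0 + 1.06×(162−80.1) = 538.28 kJ/kg
Q = 36800 MJ/h = 10222 kJ/s = 10222 kJ/s
ṁ = Q/Δh = 10222 / 538.28 = 18.991 kg/s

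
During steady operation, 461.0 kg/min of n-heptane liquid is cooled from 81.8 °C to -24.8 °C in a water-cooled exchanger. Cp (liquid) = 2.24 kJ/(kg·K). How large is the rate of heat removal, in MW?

Q = ṁ·Cp·ΔT = 461.0 × 2.24 × (-24.8 − 81.8) = -110080 kJ/min
Converting: 110080 / 60 s = 1834.7 kW
Cooling duty = 1.8347 MW

Q_c = 1.83 MW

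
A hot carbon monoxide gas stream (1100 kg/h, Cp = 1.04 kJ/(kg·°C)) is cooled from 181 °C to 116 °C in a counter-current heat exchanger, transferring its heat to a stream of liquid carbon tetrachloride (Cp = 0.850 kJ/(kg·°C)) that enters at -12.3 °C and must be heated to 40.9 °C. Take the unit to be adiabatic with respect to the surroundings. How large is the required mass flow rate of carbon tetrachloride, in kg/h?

Heat released by hot stream: Q = 1100 × 1.04 × (181 − 116) = 74360 kJ/h
Energy balance on cold side (adiabatic exchanger): Q = ṁ_c·Cp_c·(T_c,out − T_c,in)
ṁ_c = 74360 / [0.850 × (40.9 − -12.3)] = 1644.4 kg/h

ṁ_c = 1640 kg/h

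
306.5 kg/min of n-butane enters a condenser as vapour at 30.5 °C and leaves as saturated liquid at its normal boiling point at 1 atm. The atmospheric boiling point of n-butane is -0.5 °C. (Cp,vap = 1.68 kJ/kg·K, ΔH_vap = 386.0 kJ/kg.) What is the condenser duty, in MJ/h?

vapour 30.5→-0.5 °C: -52.08 kJ/kg
condensation at -0.5 °C: -386 kJ/kg
Δh = -52.08 + -386 = -438.08 kJ/kg
Q = ṁ·Δh = 306.5 kg/min × -438.08 kJ/kg = -134270 kJ/min
|Q| = 2237.9 kW = 8056.3 MJ/h

Q_c = 8060 MJ/h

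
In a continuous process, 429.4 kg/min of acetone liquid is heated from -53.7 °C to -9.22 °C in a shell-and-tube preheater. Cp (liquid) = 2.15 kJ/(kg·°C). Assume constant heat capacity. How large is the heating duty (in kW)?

Q = 684 kW

Q = ṁ·Cp·ΔT = 429.4 × 2.15 × (-9.22 − -53.7) = 41064 kJ/min
Converting: 41064 / 60 s = 684.41 kW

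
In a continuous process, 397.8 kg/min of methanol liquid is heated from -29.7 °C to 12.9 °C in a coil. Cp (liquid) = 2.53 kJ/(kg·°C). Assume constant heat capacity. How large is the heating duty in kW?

Q = ṁ·Cp·ΔT = 397.8 × 2.53 × (12.9 − -29.7) = 42874 kJ/min
Converting: 42874 / 60 s = 714.57 kW

Q = 715 kW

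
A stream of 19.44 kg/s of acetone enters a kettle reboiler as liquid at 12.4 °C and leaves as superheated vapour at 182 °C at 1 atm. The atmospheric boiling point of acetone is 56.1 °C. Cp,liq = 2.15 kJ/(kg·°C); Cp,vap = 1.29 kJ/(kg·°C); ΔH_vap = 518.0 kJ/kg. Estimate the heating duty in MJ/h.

liquid 12.4→56.1 °C: 93.955 kJ/kg
vaporisation at 56.1 °C: 518 kJ/kg
vapour 56.1→182 °C: 162.41 kJ/kg
Δh = 93.955 + 518 + 162.41 = 774.37 kJ/kg
Q = ṁ·Δh = 19.44 kg/s × 774.37 kJ/kg = 15054 kJ/s
|Q| = 15054 kW = 54193 MJ/h

Q = 54200 MJ/h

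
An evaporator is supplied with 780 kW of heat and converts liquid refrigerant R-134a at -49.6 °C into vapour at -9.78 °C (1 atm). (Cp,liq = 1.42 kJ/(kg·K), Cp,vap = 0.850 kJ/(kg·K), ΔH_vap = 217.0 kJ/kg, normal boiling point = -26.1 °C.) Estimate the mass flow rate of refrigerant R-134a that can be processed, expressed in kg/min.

Δh = 1.42×(-26.1−-49.6) + 217.0 + 0.850×(-9.78−-26.1) = 264.24 kJ/kg
Q = 780 kW = 780 kJ/s = 46800 kJ/min
ṁ = Q/Δh = 46800 / 264.24 = 177.11 kg/min

ṁ = 177 kg/min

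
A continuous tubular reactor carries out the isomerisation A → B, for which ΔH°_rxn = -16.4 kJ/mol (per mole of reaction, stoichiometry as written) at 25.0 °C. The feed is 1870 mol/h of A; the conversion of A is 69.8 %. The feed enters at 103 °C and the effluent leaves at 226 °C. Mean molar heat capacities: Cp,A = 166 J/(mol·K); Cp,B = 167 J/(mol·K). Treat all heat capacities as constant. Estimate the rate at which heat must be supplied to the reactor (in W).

Q_in = 4730 W

Extent of reaction ξ = 0.698 × 1870 = 1305.3 mol/h
Reaction term: ξ·ΔH°_rxn = 1305.3 × -16.4 = -21406 kJ/h
Sensible, feed 103→25 °C: -24213 kJ/h
Outlet flows (mol/h): A 564.74, B 1305.3
Sensible, products 25→226 °C: 62657 kJ/h
Q = ΔH = 17038 kJ/h = 4.7327 kW
Heat supplied = 4732.7 W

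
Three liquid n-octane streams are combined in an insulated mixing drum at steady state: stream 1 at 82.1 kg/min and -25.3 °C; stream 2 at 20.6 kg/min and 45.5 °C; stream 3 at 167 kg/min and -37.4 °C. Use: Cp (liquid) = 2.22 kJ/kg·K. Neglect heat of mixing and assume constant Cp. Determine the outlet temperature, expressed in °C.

T_out = -27.4 °C

Energy balance with Q = 0: Σ ṁᵢCp,ᵢ(T_out − Tᵢ) = 0
Σ ṁᵢCp,ᵢTᵢ = 82.1×2.22×-25.3 + 20.6×2.22×45.5 + 167×2.22×-37.4 = -16396
Σ ṁᵢCp,ᵢ = 82.1×2.22 + 20.6×2.22 + 167×2.22 = 598.73
T_out = -16396 / 598.73 = -27.385 °C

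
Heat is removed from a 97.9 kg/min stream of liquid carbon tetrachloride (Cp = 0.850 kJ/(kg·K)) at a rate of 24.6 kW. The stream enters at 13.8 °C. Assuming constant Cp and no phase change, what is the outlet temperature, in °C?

T_out = -3.94 °C

Q = 24.6 kW = 1476 kJ/min
ΔT = Q/(ṁ·Cp) = 1476/(97.9×0.850) = 17.737 K
T_out = 13.8 − 17.737 = -3.9372 °C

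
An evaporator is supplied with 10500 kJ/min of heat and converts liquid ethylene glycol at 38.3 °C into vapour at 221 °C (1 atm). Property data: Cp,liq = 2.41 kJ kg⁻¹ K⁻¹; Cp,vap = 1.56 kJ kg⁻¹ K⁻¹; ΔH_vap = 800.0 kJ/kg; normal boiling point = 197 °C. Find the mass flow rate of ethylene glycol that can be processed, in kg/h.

Δh = 2.41×(197−38.3) + 800.0 + 1.56×(221−197) = 1219.9 kJ/kg
Q = 10500 kJ/min = 175 kJ/s = 630000 kJ/h
ṁ = Q/Δh = 630000 / 1219.9 = 516.43 kg/h

ṁ = 516 kg/h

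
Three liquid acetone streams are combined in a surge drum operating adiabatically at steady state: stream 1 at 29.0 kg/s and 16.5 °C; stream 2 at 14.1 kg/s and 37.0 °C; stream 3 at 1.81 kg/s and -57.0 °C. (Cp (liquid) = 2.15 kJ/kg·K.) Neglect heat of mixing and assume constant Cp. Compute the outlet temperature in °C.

T_out = 20.0 °C

Energy balance with Q = 0: Σ ṁᵢCp,ᵢ(T_out − Tᵢ) = 0
T_out = Σ ṁᵢCp,ᵢTᵢ / Σ ṁᵢCp,ᵢ
      = 1928.6 / 96.556 = 19.974 °C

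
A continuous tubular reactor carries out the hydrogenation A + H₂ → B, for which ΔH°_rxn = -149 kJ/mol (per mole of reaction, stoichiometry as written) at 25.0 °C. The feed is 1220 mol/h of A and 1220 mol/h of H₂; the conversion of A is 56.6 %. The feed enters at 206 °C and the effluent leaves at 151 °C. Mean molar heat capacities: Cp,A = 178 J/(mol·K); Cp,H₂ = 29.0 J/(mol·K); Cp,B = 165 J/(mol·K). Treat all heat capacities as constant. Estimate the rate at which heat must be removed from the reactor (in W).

Extent of reaction ξ = 0.566 × 1220 = 690.52 mol/h
Reaction term: ξ·ΔH°_rxn = 690.52 × -149 = -102890 kJ/h
Sensible, feed 206→25 °C: -45710 kJ/h
Outlet flows (mol/h): A 529.48, H₂ 529.48, B 690.52
Sensible, products 25→151 °C: 28166 kJ/h
Q = ΔH = -120430 kJ/h = -33.453 kW
Heat removed = 33453 W

Q_out = 33500 W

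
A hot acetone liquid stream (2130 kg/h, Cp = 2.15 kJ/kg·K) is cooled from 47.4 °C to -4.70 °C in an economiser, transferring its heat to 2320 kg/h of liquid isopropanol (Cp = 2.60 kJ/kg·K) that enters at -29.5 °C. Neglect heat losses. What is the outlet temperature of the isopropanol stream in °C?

T_c,out = 10.1 °C

Heat released by hot stream: Q = 2130 × 2.15 × (47.4 − -4.70) = 238590 kJ/h
Energy balance on cold side (adiabatic exchanger): Q = ṁ_c·Cp_c·(T_c,out − T_c,in)
T_c,out = -29.5 + 238590/(2320 × 2.60) = 10.054 °C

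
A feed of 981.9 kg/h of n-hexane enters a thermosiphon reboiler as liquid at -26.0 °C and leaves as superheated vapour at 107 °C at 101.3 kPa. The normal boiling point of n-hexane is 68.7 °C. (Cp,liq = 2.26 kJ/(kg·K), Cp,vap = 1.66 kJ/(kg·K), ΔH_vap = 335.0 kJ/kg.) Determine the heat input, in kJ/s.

Q = 167 kJ/s

liquid -26.0→68.7 °C: 214.02 kJ/kg
vaporisation at 68.7 °C: 335 kJ/kg
vapour 68.7→107 °C: 63.578 kJ/kg
Δh = 214.02 + 335 + 63.578 = 612.6 kJ/kg
Q = ṁ·Δh = 981.9 kg/h × 612.6 kJ/kg = 601510 kJ/h
|Q| = 167.09 kW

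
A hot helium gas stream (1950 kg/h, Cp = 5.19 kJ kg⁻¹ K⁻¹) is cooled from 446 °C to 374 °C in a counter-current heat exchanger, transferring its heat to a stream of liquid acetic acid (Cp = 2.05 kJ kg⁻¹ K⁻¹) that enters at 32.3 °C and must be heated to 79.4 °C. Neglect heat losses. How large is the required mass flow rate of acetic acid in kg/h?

Heat released by hot stream: Q = 1950 × 5.19 × (446 − 374) = 728680 kJ/h
Energy balance on cold side (adiabatic exchanger): Q = ṁ_c·Cp_c·(T_c,out − T_c,in)
ṁ_c = 728680 / [2.05 × (79.4 − 32.3)] = 7546.7 kg/h

ṁ_c = 7550 kg/h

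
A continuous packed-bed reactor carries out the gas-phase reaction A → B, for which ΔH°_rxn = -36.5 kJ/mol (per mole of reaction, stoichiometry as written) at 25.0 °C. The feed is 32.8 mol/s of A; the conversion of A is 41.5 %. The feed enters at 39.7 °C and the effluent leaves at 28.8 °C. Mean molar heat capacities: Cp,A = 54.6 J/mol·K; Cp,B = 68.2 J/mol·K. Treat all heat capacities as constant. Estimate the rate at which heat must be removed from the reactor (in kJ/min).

Extent of reaction ξ = 0.415 × 32.8 = 13.612 mol/s
Reaction term: ξ·ΔH°_rxn = 13.612 × -36.5 = -496.84 kJ/s
Sensible, feed 39.7→25 °C: -26.326 kJ/s
Outlet flows (mol/s): A 19.188, B 13.612
Sensible, products 25→28.8 °C: 7.5088 kJ/s
Q = ΔH = -515.66 kJ/s = -515.66 kW
Heat removed = 30939 kJ/min

Q_out = 30900 kJ/min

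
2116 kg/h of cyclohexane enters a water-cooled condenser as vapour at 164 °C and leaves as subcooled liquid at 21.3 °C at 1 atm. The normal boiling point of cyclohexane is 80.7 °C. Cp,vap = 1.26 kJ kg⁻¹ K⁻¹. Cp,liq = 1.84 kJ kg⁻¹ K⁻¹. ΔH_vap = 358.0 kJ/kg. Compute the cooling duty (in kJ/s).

Q_c = 336 kJ/s

vapour 164→80.7 °C: -104.96 kJ/kg
condensation at 80.7 °C: -358 kJ/kg
liquid 80.7→21.3 °C: -109.3 kJ/kg
Δh = -104.96 + -358 + -109.3 = -572.25 kJ/kg
Q = ṁ·Δh = 2116 kg/h × -572.25 kJ/kg = -1.2109e+06 kJ/h
|Q| = 336.36 kW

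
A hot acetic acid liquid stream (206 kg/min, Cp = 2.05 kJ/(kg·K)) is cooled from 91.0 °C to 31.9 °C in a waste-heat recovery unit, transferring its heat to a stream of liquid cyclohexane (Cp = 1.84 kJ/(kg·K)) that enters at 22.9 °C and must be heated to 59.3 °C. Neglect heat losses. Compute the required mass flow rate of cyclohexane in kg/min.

ṁ_c = 373 kg/min

Heat released by hot stream: Q = 206 × 2.05 × (91.0 − 31.9) = 24958 kJ/min
Energy balance on cold side (adiabatic exchanger): Q = ṁ_c·Cp_c·(T_c,out − T_c,in)
ṁ_c = 24958 / [1.84 × (59.3 − 22.9)] = 372.64 kg/min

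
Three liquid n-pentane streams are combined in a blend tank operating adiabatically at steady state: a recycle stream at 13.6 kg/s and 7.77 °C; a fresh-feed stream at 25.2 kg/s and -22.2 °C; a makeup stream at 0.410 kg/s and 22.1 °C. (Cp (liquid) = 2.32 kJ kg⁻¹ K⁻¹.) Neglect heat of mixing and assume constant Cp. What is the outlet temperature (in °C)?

T_out = -11.3 °C

No heat crosses the boundary, so H_out = H_in.
T_out = Σ ṁᵢCp,ᵢTᵢ / Σ ṁᵢCp,ᵢ
      = -1031.7 / 90.967 = -11.342 °C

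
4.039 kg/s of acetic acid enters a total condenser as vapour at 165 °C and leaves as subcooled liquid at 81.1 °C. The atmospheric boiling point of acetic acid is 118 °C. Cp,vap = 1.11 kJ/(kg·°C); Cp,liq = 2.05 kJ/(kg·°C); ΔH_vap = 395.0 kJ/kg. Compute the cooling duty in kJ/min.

vapour 165→118 °C: -52.17 kJ/kg
condensation at 118 °C: -395 kJ/kg
liquid 118→81.1 °C: -75.645 kJ/kg
Δh = -52.17 + -395 + -75.645 = -522.82 kJ/kg
Q = ṁ·Δh = 4.039 kg/s × -522.82 kJ/kg = -2111.6 kJ/s
|Q| = 2111.6 kW = 126700 kJ/min

Q_c = 127000 kJ/min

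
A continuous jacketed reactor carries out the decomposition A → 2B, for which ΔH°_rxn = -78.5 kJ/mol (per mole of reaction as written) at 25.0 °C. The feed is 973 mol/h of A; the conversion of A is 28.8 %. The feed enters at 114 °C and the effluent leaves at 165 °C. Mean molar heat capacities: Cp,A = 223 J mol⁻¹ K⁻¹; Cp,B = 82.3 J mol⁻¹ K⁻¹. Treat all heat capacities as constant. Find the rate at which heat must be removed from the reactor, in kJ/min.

Extent of reaction ξ = 0.288 × 973 = 280.22 mol/h
Reaction term: ξ·ΔH°_rxn = 280.22 × -78.5 = -21998 kJ/h
Sensible, feed 114→25 °C: -19311 kJ/h
Outlet flows (mol/h): A 692.78, B 560.45
Sensible, products 25→165 °C: 28086 kJ/h
Q = ΔH = -13223 kJ/h = -3.673 kW
Heat removed = 220.38 kJ/min

Q_out = 220 kJ/min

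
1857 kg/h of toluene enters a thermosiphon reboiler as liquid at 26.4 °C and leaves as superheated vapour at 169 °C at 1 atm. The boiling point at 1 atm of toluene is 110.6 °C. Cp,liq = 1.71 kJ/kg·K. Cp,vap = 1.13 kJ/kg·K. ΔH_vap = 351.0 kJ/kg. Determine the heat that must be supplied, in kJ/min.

Q = 17400 kJ/min

liquid 26.4→110.6 °C: 143.98 kJ/kg
vaporisation at 110.6 °C: 351 kJ/kg
vapour 110.6→169 °C: 65.992 kJ/kg
Δh = 143.98 + 351 + 65.992 = 560.97 kJ/kg
Q = ṁ·Δh = 1857 kg/h × 560.97 kJ/kg = 1.0417e+06 kJ/h
|Q| = 289.37 kW = 17362 kJ/min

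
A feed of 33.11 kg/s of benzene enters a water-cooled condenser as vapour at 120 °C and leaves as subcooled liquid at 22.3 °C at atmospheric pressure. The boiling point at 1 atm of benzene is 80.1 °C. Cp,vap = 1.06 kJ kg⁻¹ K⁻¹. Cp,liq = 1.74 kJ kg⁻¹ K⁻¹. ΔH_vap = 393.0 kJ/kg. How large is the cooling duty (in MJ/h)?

Q_c = 63900 MJ/h

vapour 120→80.1 °C: -42.294 kJ/kg
condensation at 80.1 °C: -393 kJ/kg
liquid 80.1→22.3 °C: -100.57 kJ/kg
Δh = -42.294 + -393 + -100.57 = -535.87 kJ/kg
Q = ṁ·Δh = 33.11 kg/s × -535.87 kJ/kg = -17743 kJ/s
|Q| = 17743 kW = 63873 MJ/h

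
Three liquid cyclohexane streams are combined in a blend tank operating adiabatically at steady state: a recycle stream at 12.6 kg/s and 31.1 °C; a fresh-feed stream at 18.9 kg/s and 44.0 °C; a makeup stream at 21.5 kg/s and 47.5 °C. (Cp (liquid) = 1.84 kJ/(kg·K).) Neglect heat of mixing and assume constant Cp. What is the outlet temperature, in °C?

Adiabatic, steady state ⇒ Σ ṁᵢCp,ᵢ(T_out − Tᵢ) = 0
Σ ṁᵢCp,ᵢTᵢ = 12.6×1.84×31.1 + 18.9×1.84×44.0 + 21.5×1.84×47.5 = 4130.3
Σ ṁᵢCp,ᵢ = 12.6×1.84 + 18.9×1.84 + 21.5×1.84 = 97.52
T_out = 4130.3 / 97.52 = 42.353 °C

T_out = 42.4 °C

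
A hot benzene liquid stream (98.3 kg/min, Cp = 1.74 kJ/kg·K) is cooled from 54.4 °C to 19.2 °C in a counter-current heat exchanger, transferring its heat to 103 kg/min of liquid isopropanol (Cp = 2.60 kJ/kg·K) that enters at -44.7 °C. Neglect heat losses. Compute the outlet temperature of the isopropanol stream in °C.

T_c,out = -22.2 °C

Heat released by hot stream: Q = 98.3 × 1.74 × (54.4 − 19.2) = 6020.7 kJ/min
Energy balance on cold side (adiabatic exchanger): Q = ṁ_c·Cp_c·(T_c,out − T_c,in)
T_c,out = -44.7 + 6020.7/(103 × 2.60) = -22.218 °C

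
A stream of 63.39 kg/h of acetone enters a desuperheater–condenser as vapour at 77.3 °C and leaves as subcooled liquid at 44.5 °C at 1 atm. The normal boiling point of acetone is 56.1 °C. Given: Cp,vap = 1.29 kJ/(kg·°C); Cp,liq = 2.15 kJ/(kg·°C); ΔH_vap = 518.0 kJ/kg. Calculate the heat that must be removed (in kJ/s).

Q_c = 10.0 kJ/s

vapour 77.3→56.1 °C: -27.348 kJ/kg
condensation at 56.1 °C: -518 kJ/kg
liquid 56.1→44.5 °C: -24.94 kJ/kg
Δh = -27.348 + -518 + -24.94 = -570.29 kJ/kg
Q = ṁ·Δh = 63.39 kg/h × -570.29 kJ/kg = -36151 kJ/h
|Q| = 10.042 kW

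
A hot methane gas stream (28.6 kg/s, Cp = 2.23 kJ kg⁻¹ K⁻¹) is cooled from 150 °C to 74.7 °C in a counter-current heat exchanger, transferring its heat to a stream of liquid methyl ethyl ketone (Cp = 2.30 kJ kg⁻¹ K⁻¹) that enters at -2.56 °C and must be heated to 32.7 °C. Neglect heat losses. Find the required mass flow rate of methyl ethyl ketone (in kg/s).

Heat released by hot stream: Q = 28.6 × 2.23 × (150 − 74.7) = 4802.5 kJ/s
Energy balance on cold side (adiabatic exchanger): Q = ṁ_c·Cp_c·(T_c,out − T_c,in)
ṁ_c = 4802.5 / [2.30 × (32.7 − -2.56)] = 59.218 kg/s

ṁ_c = 59.2 kg/s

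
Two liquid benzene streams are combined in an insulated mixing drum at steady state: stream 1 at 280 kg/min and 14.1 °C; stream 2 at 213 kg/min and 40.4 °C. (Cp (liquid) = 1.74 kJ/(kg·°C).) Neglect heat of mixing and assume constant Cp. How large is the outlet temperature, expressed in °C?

Adiabatic, steady state ⇒ Σ ṁᵢCp,ᵢ(T_out − Tᵢ) = 0
T_out = Σ ṁᵢCp,ᵢTᵢ / Σ ṁᵢCp,ᵢ
      = 21843 / 857.82 = 25.463 °C

T_out = 25.5 °C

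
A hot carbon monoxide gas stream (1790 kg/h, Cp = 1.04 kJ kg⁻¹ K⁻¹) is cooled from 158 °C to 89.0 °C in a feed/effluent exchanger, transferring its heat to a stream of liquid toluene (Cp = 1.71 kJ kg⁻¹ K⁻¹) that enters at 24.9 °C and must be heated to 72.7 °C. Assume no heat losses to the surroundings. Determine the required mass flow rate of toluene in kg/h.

ṁ_c = 1570 kg/h

Heat released by hot stream: Q = 1790 × 1.04 × (158 − 89.0) = 128450 kJ/h
Energy balance on cold side (adiabatic exchanger): Q = ṁ_c·Cp_c·(T_c,out − T_c,in)
ṁ_c = 128450 / [1.71 × (72.7 − 24.9)] = 1571.5 kg/h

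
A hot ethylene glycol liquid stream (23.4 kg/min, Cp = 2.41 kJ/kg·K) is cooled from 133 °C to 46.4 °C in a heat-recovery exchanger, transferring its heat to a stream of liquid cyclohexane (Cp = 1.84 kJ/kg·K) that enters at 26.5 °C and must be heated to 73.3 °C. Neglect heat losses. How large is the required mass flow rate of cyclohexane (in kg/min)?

Heat released by hot stream: Q = 23.4 × 2.41 × (133 − 46.4) = 4883.7 kJ/min
Energy balance on cold side (adiabatic exchanger): Q = ṁ_c·Cp_c·(T_c,out − T_c,in)
ṁ_c = 4883.7 / [1.84 × (73.3 − 26.5)] = 56.714 kg/min

ṁ_c = 56.7 kg/min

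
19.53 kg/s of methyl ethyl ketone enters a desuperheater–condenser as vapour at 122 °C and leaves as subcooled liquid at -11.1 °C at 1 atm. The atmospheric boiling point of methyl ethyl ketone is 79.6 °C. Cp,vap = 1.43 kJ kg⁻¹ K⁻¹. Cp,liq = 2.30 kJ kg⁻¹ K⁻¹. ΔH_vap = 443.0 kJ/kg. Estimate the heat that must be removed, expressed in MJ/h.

vapour 122→79.6 °C: -60.632 kJ/kg
condensation at 79.6 °C: -443 kJ/kg
liquid 79.6→-11.1 °C: -208.61 kJ/kg
Δh = -60.632 + -443 + -208.61 = -712.24 kJ/kg
Q = ṁ·Δh = 19.53 kg/s × -712.24 kJ/kg = -13910 kJ/s
|Q| = 13910 kW = 50076 MJ/h

Q_c = 50100 MJ/h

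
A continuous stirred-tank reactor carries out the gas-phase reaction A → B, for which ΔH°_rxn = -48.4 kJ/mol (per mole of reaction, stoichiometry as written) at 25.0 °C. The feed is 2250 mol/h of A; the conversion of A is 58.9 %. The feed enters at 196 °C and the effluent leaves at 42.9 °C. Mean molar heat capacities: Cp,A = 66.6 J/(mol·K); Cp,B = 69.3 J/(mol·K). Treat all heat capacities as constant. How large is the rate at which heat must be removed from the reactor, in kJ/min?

Q_out = 1450 kJ/min

Extent of reaction ξ = 0.589 × 2250 = 1325.2 mol/h
Reaction term: ξ·ΔH°_rxn = 1325.2 × -48.4 = -64142 kJ/h
Sensible, feed 196→25 °C: -25624 kJ/h
Outlet flows (mol/h): A 924.75, B 1325.2
Sensible, products 25→42.9 °C: 2746.4 kJ/h
Q = ΔH = -87020 kJ/h = -24.172 kW
Heat removed = 1450.3 kJ/min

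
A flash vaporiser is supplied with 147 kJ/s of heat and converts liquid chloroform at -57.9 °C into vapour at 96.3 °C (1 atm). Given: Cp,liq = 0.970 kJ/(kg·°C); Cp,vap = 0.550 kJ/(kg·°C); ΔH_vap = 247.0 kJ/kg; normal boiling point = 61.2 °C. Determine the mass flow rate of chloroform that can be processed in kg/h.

ṁ = 1390 kg/h

Δh = 0.970×(61.2−-57.9) + 247.0 + 0.550×(96.3−61.2) = 381.83 kJ/kg
Q = 147 kJ/s = 147 kJ/s = 529200 kJ/h
ṁ = Q/Δh = 529200 / 381.83 = 1385.9 kg/h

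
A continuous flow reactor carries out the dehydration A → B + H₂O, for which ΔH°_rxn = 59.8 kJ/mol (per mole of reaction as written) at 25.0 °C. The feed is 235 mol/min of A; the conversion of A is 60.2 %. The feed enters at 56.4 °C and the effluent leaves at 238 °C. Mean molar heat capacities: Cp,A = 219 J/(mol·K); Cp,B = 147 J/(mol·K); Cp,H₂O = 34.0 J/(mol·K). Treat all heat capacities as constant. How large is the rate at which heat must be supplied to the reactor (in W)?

Q_in = 278000 W

Extent of reaction ξ = 0.602 × 235 = 141.47 mol/min
Reaction term: ξ·ΔH°_rxn = 141.47 × 59.8 = 8459.9 kJ/min
Sensible, feed 56.4→25 °C: -1616 kJ/min
Outlet flows (mol/min): A 93.53, B 141.47, H₂O 141.47
Sensible, products 25→238 °C: 9817 kJ/min
Q = ΔH = 16661 kJ/min = 277.68 kW
Heat supplied = 277680 W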